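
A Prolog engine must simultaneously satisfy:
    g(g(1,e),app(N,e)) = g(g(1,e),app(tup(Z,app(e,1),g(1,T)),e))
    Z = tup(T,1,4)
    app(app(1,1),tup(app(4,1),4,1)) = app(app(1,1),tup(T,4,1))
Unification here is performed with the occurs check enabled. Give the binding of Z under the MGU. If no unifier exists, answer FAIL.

tup(app(4,1),1,4)

Decompose g/2: g(1,e) = g(1,e),  app(N,e) = app(tup(Z,app(e,1),g(1,T)),e).
Delete trivial equation g(1,e) = g(1,e).
Decompose app/2: N = tup(Z,app(e,1),g(1,T)),  e = e.
Bind N := tup(Z,app(e,1),g(1,T)); no other remaining equation mentions N.
Delete trivial equation e = e.
Bind Z := tup(T,1,4); no other remaining equation mentions Z. Substituting into the earlier binding gives N := tup(tup(T,1,4),app(e,1),g(1,T)).
Decompose app/2: app(1,1) = app(1,1),  tup(app(4,1),4,1) = tup(T,4,1).
Delete trivial equation app(1,1) = app(1,1).
Decompose tup/3: app(4,1) = T,  4 = 4,  1 = 1.
Bind T := app(4,1); no other remaining equation mentions T. Substituting into the earlier bindings gives N := tup(tup(app(4,1),1,4),app(e,1),g(1,app(4,1))), Z := tup(app(4,1),1,4).
Delete trivial equation 4 = 4.
Delete trivial equation 1 = 1.
MGU = { N -> tup(tup(app(4,1),1,4),app(e,1),g(1,app(4,1))), Z -> tup(app(4,1),1,4), T -> app(4,1) }, so Z -> tup(app(4,1),1,4).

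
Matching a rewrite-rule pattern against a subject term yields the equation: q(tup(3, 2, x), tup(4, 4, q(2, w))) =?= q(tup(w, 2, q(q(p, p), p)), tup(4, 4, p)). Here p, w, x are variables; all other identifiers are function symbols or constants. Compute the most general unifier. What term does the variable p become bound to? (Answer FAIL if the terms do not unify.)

Decompose q/2: tup(3, 2, x) =?= tup(w, 2, q(q(p, p), p)),  tup(4, 4, q(2, w)) =?= tup(4, 4, p).
Decompose tup/3: 3 =?= w,  2 =?= 2,  x =?= q(q(p, p), p).
Bind w := 3; substituting into the one remaining equation that mentions w gives: tup(4, 4, q(2, 3)) =?= tup(4, 4, p).
Delete trivial equation 2 =?= 2.
Bind x := q(q(p, p), p); no other remaining equation mentions x.
Decompose tup/3: 4 =?= 4,  4 =?= 4,  q(2, 3) =?= p.
Delete trivial equation 4 =?= 4.
Delete trivial equation 4 =?= 4.
Bind p := q(2, 3). Substituting into the earlier binding gives x := q(q(q(2, 3), q(2, 3)), q(2, 3)).
MGU = { w ↦ 3, x ↦ q(q(q(2, 3), q(2, 3)), q(2, 3)), p ↦ q(2, 3) }, so p ↦ q(2, 3).

q(2, 3)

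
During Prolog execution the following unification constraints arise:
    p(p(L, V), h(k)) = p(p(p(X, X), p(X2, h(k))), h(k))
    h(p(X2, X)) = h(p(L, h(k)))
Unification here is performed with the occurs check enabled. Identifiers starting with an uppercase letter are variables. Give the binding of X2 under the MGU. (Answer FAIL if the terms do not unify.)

p(h(k), h(k))

Decompose p/2: p(L, V) = p(p(X, X), p(X2, h(k))),  h(k) = h(k).
Decompose p/2: L = p(X, X),  V = p(X2, h(k)).
Bind L := p(X, X); substituting into the one remaining equation that mentions L gives: h(p(X2, X)) = h(p(p(X, X), h(k))).
Bind V := p(X2, h(k)); no other remaining equation mentions V.
Delete trivial equation h(k) = h(k).
Decompose h/1: p(X2, X) = p(p(X, X), h(k)).
Decompose p/2: X2 = p(X, X),  X = h(k).
Bind X2 := p(X, X); no other remaining equation mentions X2. Substituting into the earlier binding gives V := p(p(X, X), h(k)).
Bind X := h(k). Substituting into the earlier bindings gives L := p(h(k), h(k)), V := p(p(h(k), h(k)), h(k)), X2 := p(h(k), h(k)).
MGU = { L -> p(h(k), h(k)), V -> p(p(h(k), h(k)), h(k)), X2 -> p(h(k), h(k)), X -> h(k) }, so X2 -> p(h(k), h(k)).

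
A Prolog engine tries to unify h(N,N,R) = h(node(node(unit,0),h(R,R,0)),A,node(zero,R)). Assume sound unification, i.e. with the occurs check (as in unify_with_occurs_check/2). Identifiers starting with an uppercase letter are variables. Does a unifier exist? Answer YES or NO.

NO

Decompose h/3: N = node(node(unit,0),h(R,R,0)),  N = A,  R = node(zero,R).
Bind N := node(node(unit,0),h(R,R,0)); substituting into the one remaining equation that mentions N gives: node(node(unit,0),h(R,R,0)) = A.
Bind A := node(node(unit,0),h(R,R,0)); no other remaining equation mentions A.
Occurs check fails: R occurs in node(zero,R); the equation R = node(zero,R) has no finite solution.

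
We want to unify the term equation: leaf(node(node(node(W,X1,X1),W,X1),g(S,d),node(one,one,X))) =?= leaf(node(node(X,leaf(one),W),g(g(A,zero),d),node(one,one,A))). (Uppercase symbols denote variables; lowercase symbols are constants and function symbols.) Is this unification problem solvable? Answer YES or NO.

YES

Decompose leaf/1: node(node(node(W,X1,X1),W,X1),g(S,d),node(one,one,X)) =?= node(node(X,leaf(one),W),g(g(A,zero),d),node(one,one,A)).
Decompose node/3: node(node(W,X1,X1),W,X1) =?= node(X,leaf(one),W),  g(S,d) =?= g(g(A,zero),d),  node(one,one,X) =?= node(one,one,A).
Decompose node/3: node(W,X1,X1) =?= X,  W =?= leaf(one),  X1 =?= W.
Bind X := node(W,X1,X1); substituting into the one remaining equation that mentions X gives: node(one,one,node(W,X1,X1)) =?= node(one,one,A).
Bind W := leaf(one); substituting into the 2 remaining equations that mention W gives: X1 =?= leaf(one),  node(one,one,node(leaf(one),X1,X1)) =?= node(one,one,A). Substituting into the earlier binding gives X := node(leaf(one),X1,X1).
Bind X1 := leaf(one); substituting into the one remaining equation that mentions X1 gives: node(one,one,node(leaf(one),leaf(one),leaf(one))) =?= node(one,one,A). Substituting into the earlier binding gives X := node(leaf(one),leaf(one),leaf(one)).
Decompose g/2: S =?= g(A,zero),  d =?= d.
Bind S := g(A,zero); no other remaining equation mentions S.
Delete trivial equation d =?= d.
Decompose node/3: one =?= one,  one =?= one,  node(leaf(one),leaf(one),leaf(one)) =?= A.
Delete trivial equation one =?= one.
Delete trivial equation one =?= one.
Bind A := node(leaf(one),leaf(one),leaf(one)). Substituting into the earlier binding gives S := g(node(leaf(one),leaf(one),leaf(one)),zero).
No equations remain and no clash or occurs-check failure arose, so a unifier exists.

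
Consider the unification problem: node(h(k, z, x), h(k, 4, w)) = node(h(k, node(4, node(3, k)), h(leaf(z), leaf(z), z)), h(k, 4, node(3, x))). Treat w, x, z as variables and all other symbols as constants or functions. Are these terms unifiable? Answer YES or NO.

Decompose node/2: h(k, z, x) = h(k, node(4, node(3, k)), h(leaf(z), leaf(z), z)),  h(k, 4, w) = h(k, 4, node(3, x)).
Decompose h/3: k = k,  z = node(4, node(3, k)),  x = h(leaf(z), leaf(z), z).
Delete trivial equation k = k.
Bind z := node(4, node(3, k)); substituting into the one remaining equation that mentions z gives: x = h(leaf(node(4, node(3, k))), leaf(node(4, node(3, k))), node(4, node(3, k))).
Bind x := h(leaf(node(4, node(3, k))), leaf(node(4, node(3, k))), node(4, node(3, k))); substituting into the remaining equation gives: h(k, 4, w) = h(k, 4, node(3, h(leaf(node(4, node(3, k))), leaf(node(4, node(3, k))), node(4, node(3, k))))).
Decompose h/3: k = k,  4 = 4,  w = node(3, h(leaf(node(4, node(3, k))), leaf(node(4, node(3, k))), node(4, node(3, k)))).
Delete trivial equation k = k.
Delete trivial equation 4 = 4.
Bind w := node(3, h(leaf(node(4, node(3, k))), leaf(node(4, node(3, k))), node(4, node(3, k)))).
No equations remain and no clash or occurs-check failure arose, so a unifier exists.

YES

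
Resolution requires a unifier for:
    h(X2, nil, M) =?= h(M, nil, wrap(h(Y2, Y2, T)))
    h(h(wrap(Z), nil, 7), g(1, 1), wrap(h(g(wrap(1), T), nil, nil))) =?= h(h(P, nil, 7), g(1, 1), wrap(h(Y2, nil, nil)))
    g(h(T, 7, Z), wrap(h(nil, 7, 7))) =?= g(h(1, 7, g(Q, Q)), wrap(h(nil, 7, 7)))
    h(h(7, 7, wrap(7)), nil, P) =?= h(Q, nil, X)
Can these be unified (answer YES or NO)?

YES

Decompose h/3: X2 =?= M,  nil =?= nil,  M =?= wrap(h(Y2, Y2, T)).
Bind X2 := M; no other remaining equation mentions X2.
Delete trivial equation nil =?= nil.
Bind M := wrap(h(Y2, Y2, T)); no other remaining equation mentions M. Substituting into the earlier binding gives X2 := wrap(h(Y2, Y2, T)).
Decompose h/3: h(wrap(Z), nil, 7) =?= h(P, nil, 7),  g(1, 1) =?= g(1, 1),  wrap(h(g(wrap(1), T), nil, nil)) =?= wrap(h(Y2, nil, nil)).
Decompose h/3: wrap(Z) =?= P,  nil =?= nil,  7 =?= 7.
Bind P := wrap(Z); substituting into the one remaining equation that mentions P gives: h(h(7, 7, wrap(7)), nil, wrap(Z)) =?= h(Q, nil, X).
Delete trivial equation nil =?= nil.
Delete trivial equation 7 =?= 7.
Delete trivial equation g(1, 1) =?= g(1, 1).
Decompose wrap/1: h(g(wrap(1), T), nil, nil) =?= h(Y2, nil, nil).
Decompose h/3: g(wrap(1), T) =?= Y2,  nil =?= nil,  nil =?= nil.
Bind Y2 := g(wrap(1), T); no other remaining equation mentions Y2. Substituting into the earlier bindings gives X2 := wrap(h(g(wrap(1), T), g(wrap(1), T), T)), M := wrap(h(g(wrap(1), T), g(wrap(1), T), T)).
Delete trivial equation nil =?= nil.
Delete trivial equation nil =?= nil.
Decompose g/2: h(T, 7, Z) =?= h(1, 7, g(Q, Q)),  wrap(h(nil, 7, 7)) =?= wrap(h(nil, 7, 7)).
Decompose h/3: T =?= 1,  7 =?= 7,  Z =?= g(Q, Q).
Bind T := 1; no other remaining equation mentions T. Substituting into the earlier bindings gives X2 := wrap(h(g(wrap(1), 1), g(wrap(1), 1), 1)), M := wrap(h(g(wrap(1), 1), g(wrap(1), 1), 1)), Y2 := g(wrap(1), 1).
Delete trivial equation 7 =?= 7.
Bind Z := g(Q, Q); substituting into the one remaining equation that mentions Z gives: h(h(7, 7, wrap(7)), nil, wrap(g(Q, Q))) =?= h(Q, nil, X). Substituting into the earlier binding gives P := wrap(g(Q, Q)).
Delete trivial equation wrap(h(nil, 7, 7)) =?= wrap(h(nil, 7, 7)).
Decompose h/3: h(7, 7, wrap(7)) =?= Q,  nil =?= nil,  wrap(g(Q, Q)) =?= X.
Bind Q := h(7, 7, wrap(7)); substituting into the one remaining equation that mentions Q gives: wrap(g(h(7, 7, wrap(7)), h(7, 7, wrap(7)))) =?= X. Substituting into the earlier bindings gives P := wrap(g(h(7, 7, wrap(7)), h(7, 7, wrap(7)))), Z := g(h(7, 7, wrap(7)), h(7, 7, wrap(7))).
Delete trivial equation nil =?= nil.
Bind X := wrap(g(h(7, 7, wrap(7)), h(7, 7, wrap(7)))).
No equations remain and no clash or occurs-check failure arose, so a unifier exists.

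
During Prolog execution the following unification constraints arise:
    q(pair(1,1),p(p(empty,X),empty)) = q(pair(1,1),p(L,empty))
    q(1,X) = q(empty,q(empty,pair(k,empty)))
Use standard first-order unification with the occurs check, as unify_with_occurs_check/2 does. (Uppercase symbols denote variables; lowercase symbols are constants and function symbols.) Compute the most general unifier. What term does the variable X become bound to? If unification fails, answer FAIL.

Decompose q/2: pair(1,1) = pair(1,1),  p(p(empty,X),empty) = p(L,empty).
Delete trivial equation pair(1,1) = pair(1,1).
Decompose p/2: p(empty,X) = L,  empty = empty.
Bind L := p(empty,X); no other remaining equation mentions L.
Delete trivial equation empty = empty.
Decompose q/2: 1 = empty,  X = q(empty,pair(k,empty)).
Clash: constants 1 and empty differ; no unifier exists.

FAIL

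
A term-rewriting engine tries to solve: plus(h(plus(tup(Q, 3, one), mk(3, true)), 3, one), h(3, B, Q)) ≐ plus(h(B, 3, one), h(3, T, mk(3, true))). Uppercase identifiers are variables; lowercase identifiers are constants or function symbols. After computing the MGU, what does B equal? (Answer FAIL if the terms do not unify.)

Decompose plus/2: h(plus(tup(Q, 3, one), mk(3, true)), 3, one) ≐ h(B, 3, one),  h(3, B, Q) ≐ h(3, T, mk(3, true)).
Decompose h/3: plus(tup(Q, 3, one), mk(3, true)) ≐ B,  3 ≐ 3,  one ≐ one.
Bind B := plus(tup(Q, 3, one), mk(3, true)); substituting into the one remaining equation that mentions B gives: h(3, plus(tup(Q, 3, one), mk(3, true)), Q) ≐ h(3, T, mk(3, true)).
Delete trivial equation 3 ≐ 3.
Delete trivial equation one ≐ one.
Decompose h/3: 3 ≐ 3,  plus(tup(Q, 3, one), mk(3, true)) ≐ T,  Q ≐ mk(3, true).
Delete trivial equation 3 ≐ 3.
Bind T := plus(tup(Q, 3, one), mk(3, true)); no other remaining equation mentions T.
Bind Q := mk(3, true). Substituting into the earlier bindings gives B := plus(tup(mk(3, true), 3, one), mk(3, true)), T := plus(tup(mk(3, true), 3, one), mk(3, true)).
MGU = { B ↦ plus(tup(mk(3, true), 3, one), mk(3, true)), T ↦ plus(tup(mk(3, true), 3, one), mk(3, true)), Q ↦ mk(3, true) }, so B ↦ plus(tup(mk(3, true), 3, one), mk(3, true)).

plus(tup(mk(3, true), 3, one), mk(3, true))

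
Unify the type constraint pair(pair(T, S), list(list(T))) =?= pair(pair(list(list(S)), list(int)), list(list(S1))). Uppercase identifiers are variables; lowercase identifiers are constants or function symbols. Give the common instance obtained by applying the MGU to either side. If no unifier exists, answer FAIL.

pair(pair(list(list(list(int))), list(int)), list(list(list(list(list(int))))))

Decompose pair/2: pair(T, S) =?= pair(list(list(S)), list(int)),  list(list(T)) =?= list(list(S1)).
Decompose pair/2: T =?= list(list(S)),  S =?= list(int).
Bind T := list(list(S)); substituting into the one remaining equation that mentions T gives: list(list(list(list(S)))) =?= list(list(S1)).
Bind S := list(int); substituting into the remaining equation gives: list(list(list(list(list(int))))) =?= list(list(S1)). Substituting into the earlier binding gives T := list(list(list(int))).
Decompose list/1: list(list(list(list(int)))) =?= list(S1).
Decompose list/1: list(list(list(int))) =?= S1.
Bind S1 := list(list(list(int))).
Applying the MGU to either side gives pair(pair(list(list(list(int))), list(int)), list(list(list(list(list(int)))))).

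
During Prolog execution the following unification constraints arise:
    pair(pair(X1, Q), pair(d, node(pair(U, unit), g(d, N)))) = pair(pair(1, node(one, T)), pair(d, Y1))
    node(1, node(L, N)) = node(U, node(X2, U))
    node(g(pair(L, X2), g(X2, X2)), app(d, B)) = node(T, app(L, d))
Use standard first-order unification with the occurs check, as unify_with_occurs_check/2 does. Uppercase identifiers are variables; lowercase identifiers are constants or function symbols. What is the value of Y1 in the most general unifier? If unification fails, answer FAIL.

node(pair(1, unit), g(d, 1))

Decompose pair/2: pair(X1, Q) = pair(1, node(one, T)),  pair(d, node(pair(U, unit), g(d, N))) = pair(d, Y1).
Decompose pair/2: X1 = 1,  Q = node(one, T).
Bind X1 := 1; no other remaining equation mentions X1.
Bind Q := node(one, T); no other remaining equation mentions Q.
Decompose pair/2: d = d,  node(pair(U, unit), g(d, N)) = Y1.
Delete trivial equation d = d.
Bind Y1 := node(pair(U, unit), g(d, N)); no other remaining equation mentions Y1.
Decompose node/2: 1 = U,  node(L, N) = node(X2, U).
Bind U := 1; substituting into the one remaining equation that mentions U gives: node(L, N) = node(X2, 1). Substituting into the earlier binding gives Y1 := node(pair(1, unit), g(d, N)).
Decompose node/2: L = X2,  N = 1.
Bind L := X2; substituting into the one remaining equation that mentions L gives: node(g(pair(X2, X2), g(X2, X2)), app(d, B)) = node(T, app(X2, d)).
Bind N := 1; no other remaining equation mentions N. Substituting into the earlier binding gives Y1 := node(pair(1, unit), g(d, 1)).
Decompose node/2: g(pair(X2, X2), g(X2, X2)) = T,  app(d, B) = app(X2, d).
Bind T := g(pair(X2, X2), g(X2, X2)); no other remaining equation mentions T. Substituting into the earlier binding gives Q := node(one, g(pair(X2, X2), g(X2, X2))).
Decompose app/2: d = X2,  B = d.
Bind X2 := d; no other remaining equation mentions X2. Substituting into the earlier bindings gives Q := node(one, g(pair(d, d), g(d, d))), L := d, T := g(pair(d, d), g(d, d)).
Bind B := d.
MGU = { X1 -> 1, Q -> node(one, g(pair(d, d), g(d, d))), Y1 -> node(pair(1, unit), g(d, 1)), U -> 1, L -> d, N -> 1, T -> g(pair(d, d), g(d, d)), X2 -> d, B -> d }, so Y1 -> node(pair(1, unit), g(d, 1)).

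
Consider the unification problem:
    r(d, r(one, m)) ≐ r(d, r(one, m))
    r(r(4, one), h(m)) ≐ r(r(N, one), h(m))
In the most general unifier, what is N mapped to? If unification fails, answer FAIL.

Delete trivial equation r(d, r(one, m)) ≐ r(d, r(one, m)).
Decompose r/2: r(4, one) ≐ r(N, one),  h(m) ≐ h(m).
Decompose r/2: 4 ≐ N,  one ≐ one.
Bind N := 4; no other remaining equation mentions N.
Delete trivial equation one ≐ one.
Delete trivial equation h(m) ≐ h(m).
MGU = { N ↦ 4 }, so N ↦ 4.

4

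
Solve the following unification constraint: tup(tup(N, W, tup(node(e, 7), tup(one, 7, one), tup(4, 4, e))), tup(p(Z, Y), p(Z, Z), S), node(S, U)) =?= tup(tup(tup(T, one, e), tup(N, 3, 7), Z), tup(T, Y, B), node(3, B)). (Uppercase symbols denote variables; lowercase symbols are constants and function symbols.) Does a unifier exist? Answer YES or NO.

YES

Decompose tup/3: tup(N, W, tup(node(e, 7), tup(one, 7, one), tup(4, 4, e))) =?= tup(tup(T, one, e), tup(N, 3, 7), Z),  tup(p(Z, Y), p(Z, Z), S) =?= tup(T, Y, B),  node(S, U) =?= node(3, B).
Decompose tup/3: N =?= tup(T, one, e),  W =?= tup(N, 3, 7),  tup(node(e, 7), tup(one, 7, one), tup(4, 4, e)) =?= Z.
Bind N := tup(T, one, e); substituting into the one remaining equation that mentions N gives: W =?= tup(tup(T, one, e), 3, 7).
Bind W := tup(tup(T, one, e), 3, 7); no other remaining equation mentions W.
Bind Z := tup(node(e, 7), tup(one, 7, one), tup(4, 4, e)); substituting into the one remaining equation that mentions Z gives: tup(p(tup(node(e, 7), tup(one, 7, one), tup(4, 4, e)), Y), p(tup(node(e, 7), tup(one, 7, one), tup(4, 4, e)), tup(node(e, 7), tup(one, 7, one), tup(4, 4, e))), S) =?= tup(T, Y, B).
Decompose tup/3: p(tup(node(e, 7), tup(one, 7, one), tup(4, 4, e)), Y) =?= T,  p(tup(node(e, 7), tup(one, 7, one), tup(4, 4, e)), tup(node(e, 7), tup(one, 7, one), tup(4, 4, e))) =?= Y,  S =?= B.
Bind T := p(tup(node(e, 7), tup(one, 7, one), tup(4, 4, e)), Y); no other remaining equation mentions T. Substituting into the earlier bindings gives N := tup(p(tup(node(e, 7), tup(one, 7, one), tup(4, 4, e)), Y), one, e), W := tup(tup(p(tup(node(e, 7), tup(one, 7, one), tup(4, 4, e)), Y), one, e), 3, 7).
Bind Y := p(tup(node(e, 7), tup(one, 7, one), tup(4, 4, e)), tup(node(e, 7), tup(one, 7, one), tup(4, 4, e))); no other remaining equation mentions Y. Substituting into the earlier bindings gives N := tup(p(tup(node(e, 7), tup(one, 7, one), tup(4, 4, e)), p(tup(node(e, 7), tup(one, 7, one), tup(4, 4, e)), tup(node(e, 7), tup(one, 7, one), tup(4, 4, e)))), one, e), W := tup(tup(p(tup(node(e, 7), tup(one, 7, one), tup(4, 4, e)), p(tup(node(e, 7), tup(one, 7, one), tup(4, 4, e)), tup(node(e, 7), tup(one, 7, one), tup(4, 4, e)))), one, e), 3, 7), T := p(tup(node(e, 7), tup(one, 7, one), tup(4, 4, e)), p(tup(node(e, 7), tup(one, 7, one), tup(4, 4, e)), tup(node(e, 7), tup(one, 7, one), tup(4, 4, e)))).
Bind S := B; substituting into the remaining equation gives: node(B, U) =?= node(3, B).
Decompose node/2: B =?= 3,  U =?= B.
Bind B := 3; substituting into the remaining equation gives: U =?= 3. Substituting into the earlier binding gives S := 3.
Bind U := 3.
No equations remain and no clash or occurs-check failure arose, so a unifier exists.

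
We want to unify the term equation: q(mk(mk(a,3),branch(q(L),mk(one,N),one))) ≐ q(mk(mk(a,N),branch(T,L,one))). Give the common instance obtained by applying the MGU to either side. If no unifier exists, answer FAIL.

Decompose q/1: mk(mk(a,3),branch(q(L),mk(one,N),one)) ≐ mk(mk(a,N),branch(T,L,one)).
Decompose mk/2: mk(a,3) ≐ mk(a,N),  branch(q(L),mk(one,N),one) ≐ branch(T,L,one).
Decompose mk/2: a ≐ a,  3 ≐ N.
Delete trivial equation a ≐ a.
Bind N := 3; substituting into the remaining equation gives: branch(q(L),mk(one,3),one) ≐ branch(T,L,one).
Decompose branch/3: q(L) ≐ T,  mk(one,3) ≐ L,  one ≐ one.
Bind T := q(L); no other remaining equation mentions T.
Bind L := mk(one,3); no other remaining equation mentions L. Substituting into the earlier binding gives T := q(mk(one,3)).
Delete trivial equation one ≐ one.
Applying the MGU to either side gives q(mk(mk(a,3),branch(q(mk(one,3)),mk(one,3),one))).

q(mk(mk(a,3),branch(q(mk(one,3)),mk(one,3),one)))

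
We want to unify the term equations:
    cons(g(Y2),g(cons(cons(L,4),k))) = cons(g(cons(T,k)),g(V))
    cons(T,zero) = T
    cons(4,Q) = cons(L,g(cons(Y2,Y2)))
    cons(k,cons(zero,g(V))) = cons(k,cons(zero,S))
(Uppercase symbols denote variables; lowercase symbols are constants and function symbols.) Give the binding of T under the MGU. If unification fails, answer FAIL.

FAIL

Decompose cons/2: g(Y2) = g(cons(T,k)),  g(cons(cons(L,4),k)) = g(V).
Decompose g/1: Y2 = cons(T,k).
Bind Y2 := cons(T,k); substituting into the one remaining equation that mentions Y2 gives: cons(4,Q) = cons(L,g(cons(cons(T,k),cons(T,k)))).
Decompose g/1: cons(cons(L,4),k) = V.
Bind V := cons(cons(L,4),k); substituting into the one remaining equation that mentions V gives: cons(k,cons(zero,g(cons(cons(L,4),k)))) = cons(k,cons(zero,S)).
Occurs check fails: T occurs in cons(T,zero); the equation T = cons(T,zero) has no finite solution.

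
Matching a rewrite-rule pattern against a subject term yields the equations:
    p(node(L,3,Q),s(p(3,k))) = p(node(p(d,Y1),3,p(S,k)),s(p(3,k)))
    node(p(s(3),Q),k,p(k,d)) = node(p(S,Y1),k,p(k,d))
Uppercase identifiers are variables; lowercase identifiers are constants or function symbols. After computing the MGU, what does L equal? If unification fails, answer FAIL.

p(d,p(s(3),k))

Decompose p/2: node(L,3,Q) = node(p(d,Y1),3,p(S,k)),  s(p(3,k)) = s(p(3,k)).
Decompose node/3: L = p(d,Y1),  3 = 3,  Q = p(S,k).
Bind L := p(d,Y1); no other remaining equation mentions L.
Delete trivial equation 3 = 3.
Bind Q := p(S,k); substituting into the one remaining equation that mentions Q gives: node(p(s(3),p(S,k)),k,p(k,d)) = node(p(S,Y1),k,p(k,d)).
Delete trivial equation s(p(3,k)) = s(p(3,k)).
Decompose node/3: p(s(3),p(S,k)) = p(S,Y1),  k = k,  p(k,d) = p(k,d).
Decompose p/2: s(3) = S,  p(S,k) = Y1.
Bind S := s(3); substituting into the one remaining equation that mentions S gives: p(s(3),k) = Y1. Substituting into the earlier binding gives Q := p(s(3),k).
Bind Y1 := p(s(3),k); no other remaining equation mentions Y1. Substituting into the earlier binding gives L := p(d,p(s(3),k)).
Delete trivial equation k = k.
Delete trivial equation p(k,d) = p(k,d).
MGU = { L -> p(d,p(s(3),k)), Q -> p(s(3),k), S -> s(3), Y1 -> p(s(3),k) }, so L -> p(d,p(s(3),k)).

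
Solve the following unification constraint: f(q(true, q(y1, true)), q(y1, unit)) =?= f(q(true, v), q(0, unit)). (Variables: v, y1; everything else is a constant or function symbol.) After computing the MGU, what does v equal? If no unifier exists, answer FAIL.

Decompose f/2: q(true, q(y1, true)) =?= q(true, v),  q(y1, unit) =?= q(0, unit).
Decompose q/2: true =?= true,  q(y1, true) =?= v.
Delete trivial equation true =?= true.
Bind v := q(y1, true); no other remaining equation mentions v.
Decompose q/2: y1 =?= 0,  unit =?= unit.
Bind y1 := 0; no other remaining equation mentions y1. Substituting into the earlier binding gives v := q(0, true).
Delete trivial equation unit =?= unit.
MGU = { v := q(0, true), y1 := 0 }, so v := q(0, true).

q(0, true)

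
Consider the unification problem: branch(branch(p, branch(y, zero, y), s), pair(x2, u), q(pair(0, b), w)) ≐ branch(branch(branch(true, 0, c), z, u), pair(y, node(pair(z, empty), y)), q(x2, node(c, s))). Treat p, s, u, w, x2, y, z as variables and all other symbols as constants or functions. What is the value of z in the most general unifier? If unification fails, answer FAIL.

branch(pair(0, b), zero, pair(0, b))

Decompose branch/3: branch(p, branch(y, zero, y), s) ≐ branch(branch(true, 0, c), z, u),  pair(x2, u) ≐ pair(y, node(pair(z, empty), y)),  q(pair(0, b), w) ≐ q(x2, node(c, s)).
Decompose branch/3: p ≐ branch(true, 0, c),  branch(y, zero, y) ≐ z,  s ≐ u.
Bind p := branch(true, 0, c); no other remaining equation mentions p.
Bind z := branch(y, zero, y); substituting into the one remaining equation that mentions z gives: pair(x2, u) ≐ pair(y, node(pair(branch(y, zero, y), empty), y)).
Bind s := u; substituting into the one remaining equation that mentions s gives: q(pair(0, b), w) ≐ q(x2, node(c, u)).
Decompose pair/2: x2 ≐ y,  u ≐ node(pair(branch(y, zero, y), empty), y).
Bind x2 := y; substituting into the one remaining equation that mentions x2 gives: q(pair(0, b), w) ≐ q(y, node(c, u)).
Bind u := node(pair(branch(y, zero, y), empty), y); substituting into the remaining equation gives: q(pair(0, b), w) ≐ q(y, node(c, node(pair(branch(y, zero, y), empty), y))). Substituting into the earlier binding gives s := node(pair(branch(y, zero, y), empty), y).
Decompose q/2: pair(0, b) ≐ y,  w ≐ node(c, node(pair(branch(y, zero, y), empty), y)).
Bind y := pair(0, b); substituting into the remaining equation gives: w ≐ node(c, node(pair(branch(pair(0, b), zero, pair(0, b)), empty), pair(0, b))). Substituting into the earlier bindings gives z := branch(pair(0, b), zero, pair(0, b)), s := node(pair(branch(pair(0, b), zero, pair(0, b)), empty), pair(0, b)), x2 := pair(0, b), u := node(pair(branch(pair(0, b), zero, pair(0, b)), empty), pair(0, b)).
Bind w := node(c, node(pair(branch(pair(0, b), zero, pair(0, b)), empty), pair(0, b))).
MGU = { p ↦ branch(true, 0, c), z ↦ branch(pair(0, b), zero, pair(0, b)), s ↦ node(pair(branch(pair(0, b), zero, pair(0, b)), empty), pair(0, b)), x2 ↦ pair(0, b), u ↦ node(pair(branch(pair(0, b), zero, pair(0, b)), empty), pair(0, b)), y ↦ pair(0, b), w ↦ node(c, node(pair(branch(pair(0, b), zero, pair(0, b)), empty), pair(0, b))) }, so z ↦ branch(pair(0, b), zero, pair(0, b)).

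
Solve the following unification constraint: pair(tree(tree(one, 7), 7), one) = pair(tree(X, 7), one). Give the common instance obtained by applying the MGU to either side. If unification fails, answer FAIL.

pair(tree(tree(one, 7), 7), one)

Decompose pair/2: tree(tree(one, 7), 7) = tree(X, 7),  one = one.
Decompose tree/2: tree(one, 7) = X,  7 = 7.
Bind X := tree(one, 7); no other remaining equation mentions X.
Delete trivial equation 7 = 7.
Delete trivial equation one = one.
Applying the MGU to either side gives pair(tree(tree(one, 7), 7), one).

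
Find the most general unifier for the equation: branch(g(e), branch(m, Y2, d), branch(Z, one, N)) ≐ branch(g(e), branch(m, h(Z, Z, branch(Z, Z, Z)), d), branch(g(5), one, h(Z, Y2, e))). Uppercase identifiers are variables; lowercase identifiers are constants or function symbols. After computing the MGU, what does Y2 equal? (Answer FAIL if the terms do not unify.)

Decompose branch/3: g(e) ≐ g(e),  branch(m, Y2, d) ≐ branch(m, h(Z, Z, branch(Z, Z, Z)), d),  branch(Z, one, N) ≐ branch(g(5), one, h(Z, Y2, e)).
Delete trivial equation g(e) ≐ g(e).
Decompose branch/3: m ≐ m,  Y2 ≐ h(Z, Z, branch(Z, Z, Z)),  d ≐ d.
Delete trivial equation m ≐ m.
Bind Y2 := h(Z, Z, branch(Z, Z, Z)); substituting into the one remaining equation that mentions Y2 gives: branch(Z, one, N) ≐ branch(g(5), one, h(Z, h(Z, Z, branch(Z, Z, Z)), e)).
Delete trivial equation d ≐ d.
Decompose branch/3: Z ≐ g(5),  one ≐ one,  N ≐ h(Z, h(Z, Z, branch(Z, Z, Z)), e).
Bind Z := g(5); substituting into the one remaining equation that mentions Z gives: N ≐ h(g(5), h(g(5), g(5), branch(g(5), g(5), g(5))), e). Substituting into the earlier binding gives Y2 := h(g(5), g(5), branch(g(5), g(5), g(5))).
Delete trivial equation one ≐ one.
Bind N := h(g(5), h(g(5), g(5), branch(g(5), g(5), g(5))), e).
MGU = { Y2 := h(g(5), g(5), branch(g(5), g(5), g(5))), Z := g(5), N := h(g(5), h(g(5), g(5), branch(g(5), g(5), g(5))), e) }, so Y2 := h(g(5), g(5), branch(g(5), g(5), g(5))).

h(g(5), g(5), branch(g(5), g(5), g(5)))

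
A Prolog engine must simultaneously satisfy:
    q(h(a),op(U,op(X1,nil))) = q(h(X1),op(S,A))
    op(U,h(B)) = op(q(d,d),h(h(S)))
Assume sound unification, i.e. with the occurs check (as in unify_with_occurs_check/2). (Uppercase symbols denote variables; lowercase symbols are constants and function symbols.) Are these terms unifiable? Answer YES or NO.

YES

Decompose q/2: h(a) = h(X1),  op(U,op(X1,nil)) = op(S,A).
Decompose h/1: a = X1.
Bind X1 := a; substituting into the one remaining equation that mentions X1 gives: op(U,op(a,nil)) = op(S,A).
Decompose op/2: U = S,  op(a,nil) = A.
Bind U := S; substituting into the one remaining equation that mentions U gives: op(S,h(B)) = op(q(d,d),h(h(S))).
Bind A := op(a,nil); no other remaining equation mentions A.
Decompose op/2: S = q(d,d),  h(B) = h(h(S)).
Bind S := q(d,d); substituting into the remaining equation gives: h(B) = h(h(q(d,d))). Substituting into the earlier binding gives U := q(d,d).
Decompose h/1: B = h(q(d,d)).
Bind B := h(q(d,d)).
No equations remain and no clash or occurs-check failure arose, so a unifier exists.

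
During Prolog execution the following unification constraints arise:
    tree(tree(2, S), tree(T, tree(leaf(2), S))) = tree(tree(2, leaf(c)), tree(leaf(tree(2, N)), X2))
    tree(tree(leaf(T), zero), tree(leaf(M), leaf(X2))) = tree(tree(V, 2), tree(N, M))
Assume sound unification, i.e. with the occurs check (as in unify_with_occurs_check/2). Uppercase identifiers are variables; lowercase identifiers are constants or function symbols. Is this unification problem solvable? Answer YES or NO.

NO

Decompose tree/2: tree(2, S) = tree(2, leaf(c)),  tree(T, tree(leaf(2), S)) = tree(leaf(tree(2, N)), X2).
Decompose tree/2: 2 = 2,  S = leaf(c).
Delete trivial equation 2 = 2.
Bind S := leaf(c); substituting into the one remaining equation that mentions S gives: tree(T, tree(leaf(2), leaf(c))) = tree(leaf(tree(2, N)), X2).
Decompose tree/2: T = leaf(tree(2, N)),  tree(leaf(2), leaf(c)) = X2.
Bind T := leaf(tree(2, N)); substituting into the one remaining equation that mentions T gives: tree(tree(leaf(leaf(tree(2, N))), zero), tree(leaf(M), leaf(X2))) = tree(tree(V, 2), tree(N, M)).
Bind X2 := tree(leaf(2), leaf(c)); substituting into the remaining equation gives: tree(tree(leaf(leaf(tree(2, N))), zero), tree(leaf(M), leaf(tree(leaf(2), leaf(c))))) = tree(tree(V, 2), tree(N, M)).
Decompose tree/2: tree(leaf(leaf(tree(2, N))), zero) = tree(V, 2),  tree(leaf(M), leaf(tree(leaf(2), leaf(c)))) = tree(N, M).
Decompose tree/2: leaf(leaf(tree(2, N))) = V,  zero = 2.
Bind V := leaf(leaf(tree(2, N))); no other remaining equation mentions V.
Clash: constants zero and 2 differ; no unifier exists.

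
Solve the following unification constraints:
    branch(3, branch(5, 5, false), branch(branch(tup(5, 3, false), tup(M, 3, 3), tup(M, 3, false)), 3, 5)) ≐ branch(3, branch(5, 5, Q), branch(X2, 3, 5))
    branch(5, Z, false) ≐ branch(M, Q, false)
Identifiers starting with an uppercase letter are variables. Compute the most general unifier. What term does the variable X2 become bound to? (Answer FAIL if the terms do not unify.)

Decompose branch/3: 3 ≐ 3,  branch(5, 5, false) ≐ branch(5, 5, Q),  branch(branch(tup(5, 3, false), tup(M, 3, 3), tup(M, 3, false)), 3, 5) ≐ branch(X2, 3, 5).
Delete trivial equation 3 ≐ 3.
Decompose branch/3: 5 ≐ 5,  5 ≐ 5,  false ≐ Q.
Delete trivial equation 5 ≐ 5.
Delete trivial equation 5 ≐ 5.
Bind Q := false; substituting into the one remaining equation that mentions Q gives: branch(5, Z, false) ≐ branch(M, false, false).
Decompose branch/3: branch(tup(5, 3, false), tup(M, 3, 3), tup(M, 3, false)) ≐ X2,  3 ≐ 3,  5 ≐ 5.
Bind X2 := branch(tup(5, 3, false), tup(M, 3, 3), tup(M, 3, false)); no other remaining equation mentions X2.
Delete trivial equation 3 ≐ 3.
Delete trivial equation 5 ≐ 5.
Decompose branch/3: 5 ≐ M,  Z ≐ false,  false ≐ false.
Bind M := 5; no other remaining equation mentions M. Substituting into the earlier binding gives X2 := branch(tup(5, 3, false), tup(5, 3, 3), tup(5, 3, false)).
Bind Z := false; no other remaining equation mentions Z.
Delete trivial equation false ≐ false.
MGU = { Q -> false, X2 -> branch(tup(5, 3, false), tup(5, 3, 3), tup(5, 3, false)), M -> 5, Z -> false }, so X2 -> branch(tup(5, 3, false), tup(5, 3, 3), tup(5, 3, false)).

branch(tup(5, 3, false), tup(5, 3, 3), tup(5, 3, false))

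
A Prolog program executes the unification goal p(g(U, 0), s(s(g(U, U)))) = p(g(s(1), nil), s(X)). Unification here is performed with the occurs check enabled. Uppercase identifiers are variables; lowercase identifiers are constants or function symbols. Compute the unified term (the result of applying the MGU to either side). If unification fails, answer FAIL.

FAIL

Decompose p/2: g(U, 0) = g(s(1), nil),  s(s(g(U, U))) = s(X).
Decompose g/2: U = s(1),  0 = nil.
Bind U := s(1); substituting into the one remaining equation that mentions U gives: s(s(g(s(1), s(1)))) = s(X).
Clash: constants 0 and nil differ; no unifier exists.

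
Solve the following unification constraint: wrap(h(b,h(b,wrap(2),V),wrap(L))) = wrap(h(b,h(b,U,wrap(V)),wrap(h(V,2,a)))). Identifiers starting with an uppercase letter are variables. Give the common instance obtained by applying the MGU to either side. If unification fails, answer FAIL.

FAIL

Decompose wrap/1: h(b,h(b,wrap(2),V),wrap(L)) = h(b,h(b,U,wrap(V)),wrap(h(V,2,a))).
Decompose h/3: b = b,  h(b,wrap(2),V) = h(b,U,wrap(V)),  wrap(L) = wrap(h(V,2,a)).
Delete trivial equation b = b.
Decompose h/3: b = b,  wrap(2) = U,  V = wrap(V).
Delete trivial equation b = b.
Bind U := wrap(2); no other remaining equation mentions U.
Occurs check fails: V occurs in wrap(V); the equation V = wrap(V) has no finite solution.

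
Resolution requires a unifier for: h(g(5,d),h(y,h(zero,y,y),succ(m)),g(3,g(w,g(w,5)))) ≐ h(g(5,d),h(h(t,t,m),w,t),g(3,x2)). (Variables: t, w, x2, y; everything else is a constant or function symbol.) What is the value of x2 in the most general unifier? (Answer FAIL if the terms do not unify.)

g(h(zero,h(succ(m),succ(m),m),h(succ(m),succ(m),m)),g(h(zero,h(succ(m),succ(m),m),h(succ(m),succ(m),m)),5))

Decompose h/3: g(5,d) ≐ g(5,d),  h(y,h(zero,y,y),succ(m)) ≐ h(h(t,t,m),w,t),  g(3,g(w,g(w,5))) ≐ g(3,x2).
Delete trivial equation g(5,d) ≐ g(5,d).
Decompose h/3: y ≐ h(t,t,m),  h(zero,y,y) ≐ w,  succ(m) ≐ t.
Bind y := h(t,t,m); substituting into the one remaining equation that mentions y gives: h(zero,h(t,t,m),h(t,t,m)) ≐ w.
Bind w := h(zero,h(t,t,m),h(t,t,m)); substituting into the one remaining equation that mentions w gives: g(3,g(h(zero,h(t,t,m),h(t,t,m)),g(h(zero,h(t,t,m),h(t,t,m)),5))) ≐ g(3,x2).
Bind t := succ(m); substituting into the remaining equation gives: g(3,g(h(zero,h(succ(m),succ(m),m),h(succ(m),succ(m),m)),g(h(zero,h(succ(m),succ(m),m),h(succ(m),succ(m),m)),5))) ≐ g(3,x2). Substituting into the earlier bindings gives y := h(succ(m),succ(m),m), w := h(zero,h(succ(m),succ(m),m),h(succ(m),succ(m),m)).
Decompose g/2: 3 ≐ 3,  g(h(zero,h(succ(m),succ(m),m),h(succ(m),succ(m),m)),g(h(zero,h(succ(m),succ(m),m),h(succ(m),succ(m),m)),5)) ≐ x2.
Delete trivial equation 3 ≐ 3.
Bind x2 := g(h(zero,h(succ(m),succ(m),m),h(succ(m),succ(m),m)),g(h(zero,h(succ(m),succ(m),m),h(succ(m),succ(m),m)),5)).
MGU = { y -> h(succ(m),succ(m),m), w -> h(zero,h(succ(m),succ(m),m),h(succ(m),succ(m),m)), t -> succ(m), x2 -> g(h(zero,h(succ(m),succ(m),m),h(succ(m),succ(m),m)),g(h(zero,h(succ(m),succ(m),m),h(succ(m),succ(m),m)),5)) }, so x2 -> g(h(zero,h(succ(m),succ(m),m),h(succ(m),succ(m),m)),g(h(zero,h(succ(m),succ(m),m),h(succ(m),succ(m),m)),5)).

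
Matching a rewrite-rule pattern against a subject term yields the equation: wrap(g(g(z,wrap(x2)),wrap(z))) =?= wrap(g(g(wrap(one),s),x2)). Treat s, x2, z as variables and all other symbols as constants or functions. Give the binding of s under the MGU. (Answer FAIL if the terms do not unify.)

Decompose wrap/1: g(g(z,wrap(x2)),wrap(z)) =?= g(g(wrap(one),s),x2).
Decompose g/2: g(z,wrap(x2)) =?= g(wrap(one),s),  wrap(z) =?= x2.
Decompose g/2: z =?= wrap(one),  wrap(x2) =?= s.
Bind z := wrap(one); substituting into the one remaining equation that mentions z gives: wrap(wrap(one)) =?= x2.
Bind s := wrap(x2); no other remaining equation mentions s.
Bind x2 := wrap(wrap(one)). Substituting into the earlier binding gives s := wrap(wrap(wrap(one))).
MGU = { z -> wrap(one), s -> wrap(wrap(wrap(one))), x2 -> wrap(wrap(one)) }, so s -> wrap(wrap(wrap(one))).

wrap(wrap(wrap(one)))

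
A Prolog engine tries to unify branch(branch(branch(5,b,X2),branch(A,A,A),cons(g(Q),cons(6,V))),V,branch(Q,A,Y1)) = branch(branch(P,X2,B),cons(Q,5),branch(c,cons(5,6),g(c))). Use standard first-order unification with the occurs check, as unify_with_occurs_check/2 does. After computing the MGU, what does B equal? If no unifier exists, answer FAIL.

Decompose branch/3: branch(branch(5,b,X2),branch(A,A,A),cons(g(Q),cons(6,V))) = branch(P,X2,B),  V = cons(Q,5),  branch(Q,A,Y1) = branch(c,cons(5,6),g(c)).
Decompose branch/3: branch(5,b,X2) = P,  branch(A,A,A) = X2,  cons(g(Q),cons(6,V)) = B.
Bind P := branch(5,b,X2); no other remaining equation mentions P.
Bind X2 := branch(A,A,A); no other remaining equation mentions X2. Substituting into the earlier binding gives P := branch(5,b,branch(A,A,A)).
Bind B := cons(g(Q),cons(6,V)); no other remaining equation mentions B.
Bind V := cons(Q,5); no other remaining equation mentions V. Substituting into the earlier binding gives B := cons(g(Q),cons(6,cons(Q,5))).
Decompose branch/3: Q = c,  A = cons(5,6),  Y1 = g(c).
Bind Q := c; no other remaining equation mentions Q. Substituting into the earlier bindings gives B := cons(g(c),cons(6,cons(c,5))), V := cons(c,5).
Bind A := cons(5,6); no other remaining equation mentions A. Substituting into the earlier bindings gives P := branch(5,b,branch(cons(5,6),cons(5,6),cons(5,6))), X2 := branch(cons(5,6),cons(5,6),cons(5,6)).
Bind Y1 := g(c).
MGU = { P ↦ branch(5,b,branch(cons(5,6),cons(5,6),cons(5,6))), X2 ↦ branch(cons(5,6),cons(5,6),cons(5,6)), B ↦ cons(g(c),cons(6,cons(c,5))), V ↦ cons(c,5), Q ↦ c, A ↦ cons(5,6), Y1 ↦ g(c) }, so B ↦ cons(g(c),cons(6,cons(c,5))).

cons(g(c),cons(6,cons(c,5)))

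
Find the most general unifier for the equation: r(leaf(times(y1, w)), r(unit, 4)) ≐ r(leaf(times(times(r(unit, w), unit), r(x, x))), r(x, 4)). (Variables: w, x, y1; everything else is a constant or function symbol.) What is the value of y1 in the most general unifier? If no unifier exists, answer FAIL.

Decompose r/2: leaf(times(y1, w)) ≐ leaf(times(times(r(unit, w), unit), r(x, x))),  r(unit, 4) ≐ r(x, 4).
Decompose leaf/1: times(y1, w) ≐ times(times(r(unit, w), unit), r(x, x)).
Decompose times/2: y1 ≐ times(r(unit, w), unit),  w ≐ r(x, x).
Bind y1 := times(r(unit, w), unit); no other remaining equation mentions y1.
Bind w := r(x, x); no other remaining equation mentions w. Substituting into the earlier binding gives y1 := times(r(unit, r(x, x)), unit).
Decompose r/2: unit ≐ x,  4 ≐ 4.
Bind x := unit; no other remaining equation mentions x. Substituting into the earlier bindings gives y1 := times(r(unit, r(unit, unit)), unit), w := r(unit, unit).
Delete trivial equation 4 ≐ 4.
MGU = { y1 := times(r(unit, r(unit, unit)), unit), w := r(unit, unit), x := unit }, so y1 := times(r(unit, r(unit, unit)), unit).

times(r(unit, r(unit, unit)), unit)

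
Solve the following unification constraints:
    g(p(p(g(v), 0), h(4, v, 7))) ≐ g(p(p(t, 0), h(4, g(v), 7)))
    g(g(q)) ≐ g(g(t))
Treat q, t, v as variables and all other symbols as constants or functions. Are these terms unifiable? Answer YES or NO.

NO

Decompose g/1: p(p(g(v), 0), h(4, v, 7)) ≐ p(p(t, 0), h(4, g(v), 7)).
Decompose p/2: p(g(v), 0) ≐ p(t, 0),  h(4, v, 7) ≐ h(4, g(v), 7).
Decompose p/2: g(v) ≐ t,  0 ≐ 0.
Bind t := g(v); substituting into the one remaining equation that mentions t gives: g(g(q)) ≐ g(g(g(v))).
Delete trivial equation 0 ≐ 0.
Decompose h/3: 4 ≐ 4,  v ≐ g(v),  7 ≐ 7.
Delete trivial equation 4 ≐ 4.
Occurs check fails: v occurs in g(v); the equation v ≐ g(v) has no finite solution.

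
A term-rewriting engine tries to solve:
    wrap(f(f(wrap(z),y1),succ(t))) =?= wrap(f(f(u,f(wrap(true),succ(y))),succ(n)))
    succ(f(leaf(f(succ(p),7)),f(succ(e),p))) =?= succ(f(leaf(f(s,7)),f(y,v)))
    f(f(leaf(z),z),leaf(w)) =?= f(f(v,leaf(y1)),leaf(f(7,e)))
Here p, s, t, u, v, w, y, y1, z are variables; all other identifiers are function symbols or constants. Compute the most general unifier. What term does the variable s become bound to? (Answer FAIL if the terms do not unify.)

Decompose wrap/1: f(f(wrap(z),y1),succ(t)) =?= f(f(u,f(wrap(true),succ(y))),succ(n)).
Decompose f/2: f(wrap(z),y1) =?= f(u,f(wrap(true),succ(y))),  succ(t) =?= succ(n).
Decompose f/2: wrap(z) =?= u,  y1 =?= f(wrap(true),succ(y)).
Bind u := wrap(z); no other remaining equation mentions u.
Bind y1 := f(wrap(true),succ(y)); substituting into the one remaining equation that mentions y1 gives: f(f(leaf(z),z),leaf(w)) =?= f(f(v,leaf(f(wrap(true),succ(y)))),leaf(f(7,e))).
Decompose succ/1: t =?= n.
Bind t := n; no other remaining equation mentions t.
Decompose succ/1: f(leaf(f(succ(p),7)),f(succ(e),p)) =?= f(leaf(f(s,7)),f(y,v)).
Decompose f/2: leaf(f(succ(p),7)) =?= leaf(f(s,7)),  f(succ(e),p) =?= f(y,v).
Decompose leaf/1: f(succ(p),7) =?= f(s,7).
Decompose f/2: succ(p) =?= s,  7 =?= 7.
Bind s := succ(p); no other remaining equation mentions s.
Delete trivial equation 7 =?= 7.
Decompose f/2: succ(e) =?= y,  p =?= v.
Bind y := succ(e); substituting into the one remaining equation that mentions y gives: f(f(leaf(z),z),leaf(w)) =?= f(f(v,leaf(f(wrap(true),succ(succ(e))))),leaf(f(7,e))). Substituting into the earlier binding gives y1 := f(wrap(true),succ(succ(e))).
Bind p := v; no other remaining equation mentions p. Substituting into the earlier binding gives s := succ(v).
Decompose f/2: f(leaf(z),z) =?= f(v,leaf(f(wrap(true),succ(succ(e))))),  leaf(w) =?= leaf(f(7,e)).
Decompose f/2: leaf(z) =?= v,  z =?= leaf(f(wrap(true),succ(succ(e)))).
Bind v := leaf(z); no other remaining equation mentions v. Substituting into the earlier bindings gives s := succ(leaf(z)), p := leaf(z).
Bind z := leaf(f(wrap(true),succ(succ(e)))); no other remaining equation mentions z. Substituting into the earlier bindings gives u := wrap(leaf(f(wrap(true),succ(succ(e))))), s := succ(leaf(leaf(f(wrap(true),succ(succ(e)))))), p := leaf(leaf(f(wrap(true),succ(succ(e))))), v := leaf(leaf(f(wrap(true),succ(succ(e))))).
Decompose leaf/1: w =?= f(7,e).
Bind w := f(7,e).
MGU = { u ↦ wrap(leaf(f(wrap(true),succ(succ(e))))), y1 ↦ f(wrap(true),succ(succ(e))), t ↦ n, s ↦ succ(leaf(leaf(f(wrap(true),succ(succ(e)))))), y ↦ succ(e), p ↦ leaf(leaf(f(wrap(true),succ(succ(e))))), v ↦ leaf(leaf(f(wrap(true),succ(succ(e))))), z ↦ leaf(f(wrap(true),succ(succ(e)))), w ↦ f(7,e) }, so s ↦ succ(leaf(leaf(f(wrap(true),succ(succ(e)))))).

succ(leaf(leaf(f(wrap(true),succ(succ(e))))))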